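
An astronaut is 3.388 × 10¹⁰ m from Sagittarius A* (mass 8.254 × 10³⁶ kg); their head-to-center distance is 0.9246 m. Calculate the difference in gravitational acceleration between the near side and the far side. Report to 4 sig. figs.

5.239 × 10⁻⁵ m/s²

The field gradient is 2GM/d³; across the full diameter 2r the difference is 4GMr/d³.
Δg = 4GMr/d³
   = 4 × (6.674 × 10⁻¹¹) × (8.254 × 10³⁶) × (0.9246) / (3.388 × 10¹⁰)³
   = 5.239 × 10⁻⁵ m/s²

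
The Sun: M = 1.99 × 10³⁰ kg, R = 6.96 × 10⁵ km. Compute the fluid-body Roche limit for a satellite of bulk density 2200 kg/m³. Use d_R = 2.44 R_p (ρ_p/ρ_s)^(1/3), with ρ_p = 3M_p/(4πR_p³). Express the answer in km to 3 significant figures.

1.46 × 10⁶ km

ρ_p = 3M_p/(4πR_p³) = 3 × (1.99 × 10³⁰) / (4π × (6.96 × 10⁸ m)³) = 1410 kg/m³
d_R = 2.44 × 6.96 × 10⁵ km × (1410/2200)^(1/3)
    = 1.46 × 10⁶ km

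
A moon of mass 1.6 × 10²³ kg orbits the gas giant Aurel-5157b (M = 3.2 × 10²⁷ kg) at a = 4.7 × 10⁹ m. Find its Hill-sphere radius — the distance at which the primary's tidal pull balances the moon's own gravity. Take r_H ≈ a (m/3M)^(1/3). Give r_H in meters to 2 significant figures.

r_H ≈ a (m/3M)^(1/3)
    = (4.7 × 10⁹) × (1.6 × 10²³ / (3 × 3.2 × 10²⁷))^(1/3)
    = 1.2 × 10⁸ m

1.2 × 10⁸ m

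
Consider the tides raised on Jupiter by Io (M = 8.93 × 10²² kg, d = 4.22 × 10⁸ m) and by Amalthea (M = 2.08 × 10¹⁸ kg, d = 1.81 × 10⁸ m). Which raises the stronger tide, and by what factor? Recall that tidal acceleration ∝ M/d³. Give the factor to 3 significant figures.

Io, by a factor of ≈ 3390

Tidal acceleration ∝ M/d³, so compare M/d³ for each.
Io: (8.93 × 10²²) / (4.22 × 10⁸)³ = 1.188 × 10⁻³
Amalthea: (2.08 × 10¹⁸) / (1.81 × 10⁸)³ = 3.508 × 10⁻⁷
Ratio (larger/smaller) = 3390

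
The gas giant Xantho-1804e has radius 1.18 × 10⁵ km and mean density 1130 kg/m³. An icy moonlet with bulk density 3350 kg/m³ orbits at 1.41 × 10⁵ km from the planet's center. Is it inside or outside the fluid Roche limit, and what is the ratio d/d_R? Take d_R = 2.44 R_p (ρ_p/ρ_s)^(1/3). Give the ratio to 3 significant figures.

inside; d/d_R ≈ 0.704

d_R = 2.44 × (1.18 × 10⁵ km) × (1130/3350)^(1/3) = 2.004 × 10⁵ km
d/d_R = (1.41 × 10⁵) / (2.004 × 10⁵) = 0.704
Since d/d_R < 1, the body is inside the Roche limit.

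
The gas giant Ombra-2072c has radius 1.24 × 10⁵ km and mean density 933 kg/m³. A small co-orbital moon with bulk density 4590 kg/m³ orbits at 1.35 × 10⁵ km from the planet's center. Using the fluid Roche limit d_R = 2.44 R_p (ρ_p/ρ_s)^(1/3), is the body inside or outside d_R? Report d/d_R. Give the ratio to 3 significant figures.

d_R = 2.44 × (1.24 × 10⁵ km) × (933/4590)^(1/3) = 1.779 × 10⁵ km
d/d_R = (1.35 × 10⁵) / (1.779 × 10⁵) = 0.759
Since d/d_R < 1, the body is inside the Roche limit.

inside; d/d_R ≈ 0.759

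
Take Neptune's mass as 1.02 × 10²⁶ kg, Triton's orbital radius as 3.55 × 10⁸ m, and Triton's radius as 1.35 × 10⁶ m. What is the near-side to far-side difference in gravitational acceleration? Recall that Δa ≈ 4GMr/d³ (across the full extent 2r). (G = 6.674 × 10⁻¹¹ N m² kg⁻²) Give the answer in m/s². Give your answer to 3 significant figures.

8.22 × 10⁻⁴ m/s²

Differencing GM/(d−r)² and GM/(d+r)² to first order in r/d gives 4GMr/d³.
a_tidal = 4GMr/d³
        = 4 × (6.674 × 10⁻¹¹) × (1.02 × 10²⁶) × (1.35 × 10⁶) / (3.55 × 10⁸)³
        = 8.22 × 10⁻⁴ m/s²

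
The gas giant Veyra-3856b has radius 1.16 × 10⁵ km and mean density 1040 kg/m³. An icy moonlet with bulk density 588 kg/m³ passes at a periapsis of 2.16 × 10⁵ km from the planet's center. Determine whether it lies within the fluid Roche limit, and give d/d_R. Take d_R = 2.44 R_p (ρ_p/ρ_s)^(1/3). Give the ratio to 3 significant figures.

inside; d/d_R ≈ 0.631

d_R = 2.44 × (1.16 × 10⁵ km) × (1040/588)^(1/3) = 3.423 × 10⁵ km
d/d_R = (2.16 × 10⁵) / (3.423 × 10⁵) = 0.631
Since d/d_R < 1, the body is inside the Roche limit.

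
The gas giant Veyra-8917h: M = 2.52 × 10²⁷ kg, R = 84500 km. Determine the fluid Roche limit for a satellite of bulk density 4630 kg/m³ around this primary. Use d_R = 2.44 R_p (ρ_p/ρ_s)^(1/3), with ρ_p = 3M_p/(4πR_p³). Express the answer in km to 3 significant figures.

ρ_p = 3M_p/(4πR_p³) = 3 × (2.52 × 10²⁷) / (4π × (8.45 × 10⁷ m)³) = 997 kg/m³
d_R = 2.44 × 84500 km × (997/4630)^(1/3)
    = 1.24 × 10⁵ km

1.24 × 10⁵ km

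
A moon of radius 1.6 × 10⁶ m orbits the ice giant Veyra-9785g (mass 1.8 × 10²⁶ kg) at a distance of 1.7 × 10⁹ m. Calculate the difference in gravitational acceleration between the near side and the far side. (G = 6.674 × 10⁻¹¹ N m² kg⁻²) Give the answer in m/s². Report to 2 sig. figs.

Δg = 4GMr/d³
   = 4 × (6.674 × 10⁻¹¹) × (1.8 × 10²⁶) × (1.6 × 10⁶) / (1.7 × 10⁹)³
   = 1.6 × 10⁻⁵ m/s²

1.6 × 10⁻⁵ m/s²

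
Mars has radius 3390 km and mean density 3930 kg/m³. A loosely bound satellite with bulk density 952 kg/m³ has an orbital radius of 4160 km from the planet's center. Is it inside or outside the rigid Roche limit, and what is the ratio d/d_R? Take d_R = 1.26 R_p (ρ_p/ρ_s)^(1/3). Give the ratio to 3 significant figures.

d_R = 1.26 × (3390 km) × (3930/952)^(1/3) = 6852 km
d/d_R = (4160) / (6852) = 0.607
Since d/d_R < 1, the body is inside the Roche limit.

inside; d/d_R ≈ 0.607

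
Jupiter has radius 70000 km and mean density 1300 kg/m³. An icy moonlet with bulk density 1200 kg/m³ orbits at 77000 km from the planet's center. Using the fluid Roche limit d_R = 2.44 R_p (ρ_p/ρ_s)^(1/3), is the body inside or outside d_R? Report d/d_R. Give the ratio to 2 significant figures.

inside; d/d_R ≈ 0.44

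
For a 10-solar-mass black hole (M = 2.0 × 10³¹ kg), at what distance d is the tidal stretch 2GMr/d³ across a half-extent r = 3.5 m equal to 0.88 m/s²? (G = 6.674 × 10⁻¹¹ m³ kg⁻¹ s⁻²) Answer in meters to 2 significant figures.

2.2 × 10⁷ m

2GMr/d³ = a_tidal  ⇒  d = (2GMr / a_tidal)^(1/3)
d = (2 × 6.674×10⁻¹¹ × (2.0 × 10³¹) × (3.5) / (0.88))^(1/3)
  = 2.2 × 10⁷ m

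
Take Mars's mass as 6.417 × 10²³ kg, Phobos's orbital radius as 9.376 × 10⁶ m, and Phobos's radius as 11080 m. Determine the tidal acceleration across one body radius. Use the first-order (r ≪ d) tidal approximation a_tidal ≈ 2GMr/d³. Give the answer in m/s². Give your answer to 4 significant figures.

1.151 × 10⁻³ m/s²

Differencing GM/(d−r)² and GM/d² to first order in r/d gives 2GMr/d³.
Δa = 2GMr/d³
   = 2 × (6.674 × 10⁻¹¹) × (6.417 × 10²³) × (11080) / (9.376 × 10⁶)³
   = 1.151 × 10⁻³ m/s²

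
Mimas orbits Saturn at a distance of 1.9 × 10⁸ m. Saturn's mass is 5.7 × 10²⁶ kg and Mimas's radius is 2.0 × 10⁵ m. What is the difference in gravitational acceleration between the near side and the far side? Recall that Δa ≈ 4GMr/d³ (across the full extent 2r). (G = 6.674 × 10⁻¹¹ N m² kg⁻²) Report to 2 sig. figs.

4.4 × 10⁻³ m/s²

Δa = 4GMr/d³
   = 4 × (6.674 × 10⁻¹¹) × (5.7 × 10²⁶) × (2.0 × 10⁵) / (1.9 × 10⁸)³
   = 4.4 × 10⁻³ m/s²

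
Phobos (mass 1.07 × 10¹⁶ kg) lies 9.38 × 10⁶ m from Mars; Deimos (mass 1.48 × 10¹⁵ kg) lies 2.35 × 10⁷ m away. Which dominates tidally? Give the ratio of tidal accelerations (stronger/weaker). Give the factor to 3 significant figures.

The tide-raising term goes as M/d³ (the gradient of a 1/d² field).
Phobos: (1.07 × 10¹⁶) / (9.38 × 10⁶)³ = 1.297 × 10⁻⁵
Deimos: (1.48 × 10¹⁵) / (2.35 × 10⁷)³ = 1.140 × 10⁻⁷
Ratio (larger/smaller) = 114

Phobos, by a factor of ≈ 114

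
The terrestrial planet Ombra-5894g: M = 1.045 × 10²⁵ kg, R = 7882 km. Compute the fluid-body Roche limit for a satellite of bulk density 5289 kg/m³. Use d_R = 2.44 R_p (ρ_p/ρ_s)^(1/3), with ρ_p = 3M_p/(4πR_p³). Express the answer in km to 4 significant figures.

ρ_p = 3M_p/(4πR_p³) = 3 × (1.045 × 10²⁵) / (4π × (7.882 × 10⁶ m)³) = 5095 kg/m³
d_R = 2.44 × 7882 km × (5095/5289)^(1/3)
    = 18990 km

18990 km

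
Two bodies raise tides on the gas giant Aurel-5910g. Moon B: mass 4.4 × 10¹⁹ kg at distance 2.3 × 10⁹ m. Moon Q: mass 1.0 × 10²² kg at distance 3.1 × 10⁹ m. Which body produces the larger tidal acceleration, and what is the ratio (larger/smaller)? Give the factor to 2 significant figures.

Compare M/d³ for the two perturbers:
Moon B: (4.4 × 10¹⁹) / (2.3 × 10⁹)³ = 3.616 × 10⁻⁹
Moon Q: (1.0 × 10²²) / (3.1 × 10⁹)³ = 3.357 × 10⁻⁷
Ratio (larger/smaller) = 93

Moon Q, by a factor of ≈ 93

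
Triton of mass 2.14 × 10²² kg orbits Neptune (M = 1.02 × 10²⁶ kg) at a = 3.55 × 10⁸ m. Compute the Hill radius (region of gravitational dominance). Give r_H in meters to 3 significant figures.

1.46 × 10⁷ m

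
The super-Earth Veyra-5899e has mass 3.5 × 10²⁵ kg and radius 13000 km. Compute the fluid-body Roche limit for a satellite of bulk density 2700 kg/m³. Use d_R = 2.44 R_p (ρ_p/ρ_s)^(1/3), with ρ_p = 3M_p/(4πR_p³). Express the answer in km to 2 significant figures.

ρ_p = 3M_p/(4πR_p³) = 3 × (3.5 × 10²⁵) / (4π × (1.3 × 10⁷ m)³) = 3800 kg/m³
d_R = 2.44 × 13000 km × (3800/2700)^(1/3)
    = 36000 km

36000 km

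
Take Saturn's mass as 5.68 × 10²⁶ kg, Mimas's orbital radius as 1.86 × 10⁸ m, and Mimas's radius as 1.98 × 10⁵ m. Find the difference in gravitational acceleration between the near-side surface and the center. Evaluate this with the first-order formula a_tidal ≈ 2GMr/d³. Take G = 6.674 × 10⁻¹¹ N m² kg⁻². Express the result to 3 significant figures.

Δa = 2GMr/d³
   = 2 × (6.674 × 10⁻¹¹) × (5.68 × 10²⁶) × (1.98 × 10⁵) / (1.86 × 10⁸)³
   = 2.33 × 10⁻³ m/s²

2.33 × 10⁻³ m/s²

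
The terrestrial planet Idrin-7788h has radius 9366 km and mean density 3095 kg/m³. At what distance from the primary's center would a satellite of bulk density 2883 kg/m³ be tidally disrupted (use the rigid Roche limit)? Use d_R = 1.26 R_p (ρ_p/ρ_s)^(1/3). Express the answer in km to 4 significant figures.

d_R = 1.26 × 9366 km × (3095/2883)^(1/3)
    = 12080 km

12080 km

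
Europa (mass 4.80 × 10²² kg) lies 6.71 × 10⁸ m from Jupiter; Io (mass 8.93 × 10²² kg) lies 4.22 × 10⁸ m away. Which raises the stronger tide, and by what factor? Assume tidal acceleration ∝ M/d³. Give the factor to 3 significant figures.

Io, by a factor of ≈ 7.48

Tidal acceleration ∝ M/d³, so compare M/d³ for each.
Europa: (4.80 × 10²²) / (6.71 × 10⁸)³ = 1.589 × 10⁻⁴
Io: (8.93 × 10²²) / (4.22 × 10⁸)³ = 1.188 × 10⁻³
Ratio (larger/smaller) = 7.48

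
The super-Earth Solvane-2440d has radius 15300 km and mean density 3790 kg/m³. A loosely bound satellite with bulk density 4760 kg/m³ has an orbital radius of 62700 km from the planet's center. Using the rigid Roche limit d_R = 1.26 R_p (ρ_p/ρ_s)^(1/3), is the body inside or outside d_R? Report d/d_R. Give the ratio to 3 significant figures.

d_R = 1.26 × (15300 km) × (3790/4760)^(1/3) = 17870 km
d/d_R = (62700) / (17870) = 3.51
Since d/d_R > 1, the body is outside the Roche limit.

outside; d/d_R ≈ 3.51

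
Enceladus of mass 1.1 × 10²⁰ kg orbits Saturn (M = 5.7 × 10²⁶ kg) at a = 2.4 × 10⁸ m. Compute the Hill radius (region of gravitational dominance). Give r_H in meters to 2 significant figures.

9.6 × 10⁵ m

r_H ≈ a (m/3M)^(1/3)
    = (2.4 × 10⁸) × (1.1 × 10²⁰ / (3 × 5.7 × 10²⁶))^(1/3)
    = 9.6 × 10⁵ m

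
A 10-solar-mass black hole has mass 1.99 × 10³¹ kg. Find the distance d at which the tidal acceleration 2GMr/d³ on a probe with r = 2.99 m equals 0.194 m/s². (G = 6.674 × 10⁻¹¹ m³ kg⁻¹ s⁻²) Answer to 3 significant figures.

3.45 × 10⁷ m

2GMr/d³ = a_tidal  ⇒  d = (2GMr / a_tidal)^(1/3)
d = (2 × 6.674×10⁻¹¹ × (1.99 × 10³¹) × (2.99) / (0.194))^(1/3)
  = 3.45 × 10⁷ m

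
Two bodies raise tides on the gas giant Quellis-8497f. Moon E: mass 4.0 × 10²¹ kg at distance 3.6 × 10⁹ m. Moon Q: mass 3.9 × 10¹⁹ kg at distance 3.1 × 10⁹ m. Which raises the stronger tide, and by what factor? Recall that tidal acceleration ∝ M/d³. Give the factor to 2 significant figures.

Moon E, by a factor of ≈ 65

Tidal acceleration ∝ M/d³, so compare M/d³ for each.
Moon E: (4.0 × 10²¹) / (3.6 × 10⁹)³ = 8.573 × 10⁻⁸
Moon Q: (3.9 × 10¹⁹) / (3.1 × 10⁹)³ = 1.309 × 10⁻⁹
Ratio (larger/smaller) = 65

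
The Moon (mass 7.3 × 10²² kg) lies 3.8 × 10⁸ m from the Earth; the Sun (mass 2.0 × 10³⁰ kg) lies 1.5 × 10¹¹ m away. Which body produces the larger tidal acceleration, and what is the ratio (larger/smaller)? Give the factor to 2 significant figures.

Tidal acceleration ∝ M/d³, so compare M/d³ for each.
The Moon: (7.3 × 10²²) / (3.8 × 10⁸)³ = 1.330 × 10⁻³
The Sun: (2.0 × 10³⁰) / (1.5 × 10¹¹)³ = 5.926 × 10⁻⁴
Ratio (larger/smaller) = 2.2

The Moon, by a factor of ≈ 2.2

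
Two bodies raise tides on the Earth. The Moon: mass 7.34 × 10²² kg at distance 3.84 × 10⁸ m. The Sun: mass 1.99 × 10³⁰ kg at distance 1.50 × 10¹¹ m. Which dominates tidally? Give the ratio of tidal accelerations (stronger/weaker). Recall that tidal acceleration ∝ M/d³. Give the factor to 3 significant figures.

The Moon, by a factor of ≈ 2.20

Compare M/d³ for the two perturbers:
The Moon: (7.34 × 10²²) / (3.84 × 10⁸)³ = 1.296 × 10⁻³
The Sun: (1.99 × 10³⁰) / (1.50 × 10¹¹)³ = 5.896 × 10⁻⁴
Ratio (larger/smaller) = 2.20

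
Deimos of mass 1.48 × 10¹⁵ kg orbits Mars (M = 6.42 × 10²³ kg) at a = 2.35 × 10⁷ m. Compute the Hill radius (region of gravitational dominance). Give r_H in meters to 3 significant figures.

r_H ≈ a (m/3M)^(1/3)
    = (2.35 × 10⁷) × (1.48 × 10¹⁵ / (3 × 6.42 × 10²³))^(1/3)
    = 2.15 × 10⁴ m

2.15 × 10⁴ m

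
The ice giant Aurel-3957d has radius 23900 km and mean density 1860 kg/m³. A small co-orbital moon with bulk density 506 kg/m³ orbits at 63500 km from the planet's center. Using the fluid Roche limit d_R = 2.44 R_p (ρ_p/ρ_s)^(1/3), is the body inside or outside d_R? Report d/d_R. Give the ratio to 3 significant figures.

inside; d/d_R ≈ 0.706

d_R = 2.44 × (23900 km) × (1860/506)^(1/3) = 90000 km
d/d_R = (63500) / (90000) = 0.706
Since d/d_R < 1, the body is inside the Roche limit.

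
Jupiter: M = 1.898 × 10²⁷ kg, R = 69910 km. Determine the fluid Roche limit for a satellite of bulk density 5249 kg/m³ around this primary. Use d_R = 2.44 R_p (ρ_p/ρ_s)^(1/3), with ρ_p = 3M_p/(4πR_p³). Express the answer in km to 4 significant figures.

1.078 × 10⁵ km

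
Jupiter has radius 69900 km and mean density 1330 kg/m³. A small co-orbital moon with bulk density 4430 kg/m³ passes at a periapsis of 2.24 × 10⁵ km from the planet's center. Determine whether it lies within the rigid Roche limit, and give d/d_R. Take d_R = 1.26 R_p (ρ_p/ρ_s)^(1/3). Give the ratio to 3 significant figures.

outside; d/d_R ≈ 3.80

d_R = 1.26 × (69900 km) × (1330/4430)^(1/3) = 58970 km
d/d_R = (2.24 × 10⁵) / (58970) = 3.80
Since d/d_R > 1, the body is outside the Roche limit.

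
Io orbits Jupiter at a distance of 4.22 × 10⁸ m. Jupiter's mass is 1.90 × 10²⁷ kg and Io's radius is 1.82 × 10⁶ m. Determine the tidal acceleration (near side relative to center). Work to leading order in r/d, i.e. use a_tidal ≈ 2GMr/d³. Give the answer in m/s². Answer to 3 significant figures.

The tidal stretch is the gradient of GM/d² times the body's extent r, hence the 1/d³ dependence.
Δg = 2GMr/d³
   = 2 × (6.674 × 10⁻¹¹) × (1.90 × 10²⁷) × (1.82 × 10⁶) / (4.22 × 10⁸)³
   = 6.14 × 10⁻³ m/s²

6.14 × 10⁻³ m/s²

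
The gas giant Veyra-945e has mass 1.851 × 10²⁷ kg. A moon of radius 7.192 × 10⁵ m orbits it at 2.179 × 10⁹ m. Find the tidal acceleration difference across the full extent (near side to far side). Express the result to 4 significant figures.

3.435 × 10⁻⁵ m/s²

The field gradient is 2GM/d³; across the full diameter 2r the difference is 4GMr/d³.
Δa = 4GMr/d³
   = 4 × (6.674 × 10⁻¹¹) × (1.851 × 10²⁷) × (7.192 × 10⁵) / (2.179 × 10⁹)³
   = 3.435 × 10⁻⁵ m/s²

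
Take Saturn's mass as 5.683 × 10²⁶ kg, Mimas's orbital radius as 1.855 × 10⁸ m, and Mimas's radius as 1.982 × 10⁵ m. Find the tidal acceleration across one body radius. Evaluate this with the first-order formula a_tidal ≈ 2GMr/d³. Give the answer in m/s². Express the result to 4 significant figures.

2.355 × 10⁻³ m/s²

Δa = 2GMr/d³
   = 2 × (6.674 × 10⁻¹¹) × (5.683 × 10²⁶) × (1.982 × 10⁵) / (1.855 × 10⁸)³
   = 2.355 × 10⁻³ m/s²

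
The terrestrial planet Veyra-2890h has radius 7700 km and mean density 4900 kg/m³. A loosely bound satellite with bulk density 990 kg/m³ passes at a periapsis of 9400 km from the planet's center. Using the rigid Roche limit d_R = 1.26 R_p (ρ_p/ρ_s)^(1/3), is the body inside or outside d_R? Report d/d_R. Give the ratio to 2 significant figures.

inside; d/d_R ≈ 0.57

d_R = 1.26 × (7700 km) × (4900/990)^(1/3) = 16530 km
d/d_R = (9400) / (16530) = 0.57
Since d/d_R < 1, the body is inside the Roche limit.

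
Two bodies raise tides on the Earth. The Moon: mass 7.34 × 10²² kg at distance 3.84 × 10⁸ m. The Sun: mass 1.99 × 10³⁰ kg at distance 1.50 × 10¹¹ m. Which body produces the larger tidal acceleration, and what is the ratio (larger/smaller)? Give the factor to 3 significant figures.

The Moon, by a factor of ≈ 2.20

The tide-raising term goes as M/d³ (the gradient of a 1/d² field).
The Moon: (7.34 × 10²²) / (3.84 × 10⁸)³ = 1.296 × 10⁻³
The Sun: (1.99 × 10³⁰) / (1.50 × 10¹¹)³ = 5.896 × 10⁻⁴
Ratio (larger/smaller) = 2.20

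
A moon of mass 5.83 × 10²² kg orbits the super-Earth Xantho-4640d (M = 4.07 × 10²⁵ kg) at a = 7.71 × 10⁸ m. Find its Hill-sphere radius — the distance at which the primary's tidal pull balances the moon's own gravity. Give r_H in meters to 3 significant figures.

r_H ≈ a (m/3M)^(1/3)
    = (7.71 × 10⁸) × (5.83 × 10²² / (3 × 4.07 × 10²⁵))^(1/3)
    = 6.03 × 10⁷ m

6.03 × 10⁷ m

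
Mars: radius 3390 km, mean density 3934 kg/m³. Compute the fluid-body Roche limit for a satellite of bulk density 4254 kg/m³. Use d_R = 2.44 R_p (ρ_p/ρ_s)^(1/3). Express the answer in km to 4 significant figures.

8059 km

d_R = 2.44 × 3390 km × (3934/4254)^(1/3)
    = 8059 km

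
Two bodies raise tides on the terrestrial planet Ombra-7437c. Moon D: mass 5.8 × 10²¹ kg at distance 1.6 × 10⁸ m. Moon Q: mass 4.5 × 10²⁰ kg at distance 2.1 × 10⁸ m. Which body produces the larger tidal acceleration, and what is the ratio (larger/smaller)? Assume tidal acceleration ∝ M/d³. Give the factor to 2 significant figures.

Tidal stretch scales as M/d³; compute that for each body.
Moon D: (5.8 × 10²¹) / (1.6 × 10⁸)³ = 1.416 × 10⁻³
Moon Q: (4.5 × 10²⁰) / (2.1 × 10⁸)³ = 4.859 × 10⁻⁵
Ratio (larger/smaller) = 29

Moon D, by a factor of ≈ 29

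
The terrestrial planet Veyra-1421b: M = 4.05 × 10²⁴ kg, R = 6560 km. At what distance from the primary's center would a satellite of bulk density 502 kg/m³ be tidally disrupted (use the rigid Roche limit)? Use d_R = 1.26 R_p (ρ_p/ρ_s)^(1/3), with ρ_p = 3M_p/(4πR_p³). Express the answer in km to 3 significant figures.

ρ_p = 3M_p/(4πR_p³) = 3 × (4.05 × 10²⁴) / (4π × (6.56 × 10⁶ m)³) = 3420 kg/m³
d_R = 1.26 × 6560 km × (3420/502)^(1/3)
    = 15700 km

15700 km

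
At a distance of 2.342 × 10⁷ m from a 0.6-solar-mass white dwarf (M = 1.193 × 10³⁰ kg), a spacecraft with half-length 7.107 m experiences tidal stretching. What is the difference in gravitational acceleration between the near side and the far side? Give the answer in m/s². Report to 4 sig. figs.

1.762 × 10⁻¹ m/s²

Differencing GM/(d−r)² and GM/(d+r)² to first order in r/d gives 4GMr/d³.
a_tidal = 4GMr/d³
        = 4 × (6.674 × 10⁻¹¹) × (1.193 × 10³⁰) × (7.107) / (2.342 × 10⁷)³
        = 1.762 × 10⁻¹ m/s²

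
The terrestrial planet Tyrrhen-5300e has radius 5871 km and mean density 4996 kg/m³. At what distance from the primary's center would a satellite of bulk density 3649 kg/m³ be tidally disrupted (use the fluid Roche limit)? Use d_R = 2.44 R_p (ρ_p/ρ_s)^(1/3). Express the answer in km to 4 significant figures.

d_R = 2.44 × 5871 km × (4996/3649)^(1/3)
    = 15910 km

15910 km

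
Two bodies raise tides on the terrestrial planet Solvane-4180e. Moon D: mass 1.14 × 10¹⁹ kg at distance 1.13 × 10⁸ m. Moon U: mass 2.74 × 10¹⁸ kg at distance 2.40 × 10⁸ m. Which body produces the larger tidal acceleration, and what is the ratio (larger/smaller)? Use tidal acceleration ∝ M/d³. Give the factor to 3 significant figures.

Moon D, by a factor of ≈ 39.9

The tide-raising term goes as M/d³ (the gradient of a 1/d² field).
Moon D: (1.14 × 10¹⁹) / (1.13 × 10⁸)³ = 7.901 × 10⁻⁶
Moon U: (2.74 × 10¹⁸) / (2.40 × 10⁸)³ = 1.982 × 10⁻⁷
Ratio (larger/smaller) = 39.9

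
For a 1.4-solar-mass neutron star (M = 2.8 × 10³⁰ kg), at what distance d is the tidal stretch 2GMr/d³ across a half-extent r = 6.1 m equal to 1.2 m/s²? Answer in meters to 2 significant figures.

1.2 × 10⁷ m

2GMr/d³ = a_tidal  ⇒  d = (2GMr / a_tidal)^(1/3)
d = (2 × 6.674×10⁻¹¹ × (2.8 × 10³⁰) × (6.1) / (1.2))^(1/3)
  = 1.2 × 10⁷ m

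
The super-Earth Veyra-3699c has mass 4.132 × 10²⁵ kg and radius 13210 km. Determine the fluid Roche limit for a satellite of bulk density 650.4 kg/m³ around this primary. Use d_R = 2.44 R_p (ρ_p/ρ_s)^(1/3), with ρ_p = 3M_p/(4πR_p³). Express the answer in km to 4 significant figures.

60400 km

ρ_p = 3M_p/(4πR_p³) = 3 × (4.132 × 10²⁵) / (4π × (1.321 × 10⁷ m)³) = 4279 kg/m³
d_R = 2.44 × 13210 km × (4279/650.4)^(1/3)
    = 60400 km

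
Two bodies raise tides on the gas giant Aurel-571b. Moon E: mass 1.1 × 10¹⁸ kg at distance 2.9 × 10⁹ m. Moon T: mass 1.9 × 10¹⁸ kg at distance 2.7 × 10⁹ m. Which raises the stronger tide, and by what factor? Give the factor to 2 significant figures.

Compare M/d³ for the two perturbers:
Moon E: (1.1 × 10¹⁸) / (2.9 × 10⁹)³ = 4.510 × 10⁻¹¹
Moon T: (1.9 × 10¹⁸) / (2.7 × 10⁹)³ = 9.653 × 10⁻¹¹
Ratio (larger/smaller) = 2.1

Moon T, by a factor of ≈ 2.1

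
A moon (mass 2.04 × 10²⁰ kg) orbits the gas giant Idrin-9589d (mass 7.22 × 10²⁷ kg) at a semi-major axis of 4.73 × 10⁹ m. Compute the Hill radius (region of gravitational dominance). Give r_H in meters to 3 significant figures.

r_H ≈ a (m/3M)^(1/3)
    = (4.73 × 10⁹) × (2.04 × 10²⁰ / (3 × 7.22 × 10²⁷))^(1/3)
    = 9.99 × 10⁶ m

9.99 × 10⁶ m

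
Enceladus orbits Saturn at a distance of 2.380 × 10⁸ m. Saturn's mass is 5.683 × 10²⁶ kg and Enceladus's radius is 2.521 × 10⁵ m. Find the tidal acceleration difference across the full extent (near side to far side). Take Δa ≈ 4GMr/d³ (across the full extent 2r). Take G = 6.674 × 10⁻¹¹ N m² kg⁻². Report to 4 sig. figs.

2.837 × 10⁻³ m/s²

Δa = 4GMr/d³
   = 4 × (6.674 × 10⁻¹¹) × (5.683 × 10²⁶) × (2.521 × 10⁵) / (2.380 × 10⁸)³
   = 2.837 × 10⁻³ m/s²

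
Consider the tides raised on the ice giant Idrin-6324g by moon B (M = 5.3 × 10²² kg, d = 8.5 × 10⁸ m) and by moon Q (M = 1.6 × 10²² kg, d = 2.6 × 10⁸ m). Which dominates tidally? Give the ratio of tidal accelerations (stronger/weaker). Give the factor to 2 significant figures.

Tidal stretch scales as M/d³; compute that for each body.
Moon B: (5.3 × 10²²) / (8.5 × 10⁸)³ = 8.630 × 10⁻⁵
Moon Q: (1.6 × 10²²) / (2.6 × 10⁸)³ = 9.103 × 10⁻⁴
Ratio (larger/smaller) = 11

Moon Q, by a factor of ≈ 11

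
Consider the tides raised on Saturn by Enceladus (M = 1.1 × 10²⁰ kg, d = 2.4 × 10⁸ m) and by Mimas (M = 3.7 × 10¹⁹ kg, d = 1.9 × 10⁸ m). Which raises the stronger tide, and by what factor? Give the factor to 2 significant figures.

Tidal acceleration ∝ M/d³, so compare M/d³ for each.
Enceladus: (1.1 × 10²⁰) / (2.4 × 10⁸)³ = 7.957 × 10⁻⁶
Mimas: (3.7 × 10¹⁹) / (1.9 × 10⁸)³ = 5.394 × 10⁻⁶
Ratio (larger/smaller) = 1.5

Enceladus, by a factor of ≈ 1.5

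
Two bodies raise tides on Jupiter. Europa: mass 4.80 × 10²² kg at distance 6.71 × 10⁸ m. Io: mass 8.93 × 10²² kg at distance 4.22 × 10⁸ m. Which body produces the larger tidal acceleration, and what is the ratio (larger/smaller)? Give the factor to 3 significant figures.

Tidal acceleration ∝ M/d³, so compare M/d³ for each.
Europa: (4.80 × 10²²) / (6.71 × 10⁸)³ = 1.589 × 10⁻⁴
Io: (8.93 × 10²²) / (4.22 × 10⁸)³ = 1.188 × 10⁻³
Ratio (larger/smaller) = 7.48

Io, by a factor of ≈ 7.48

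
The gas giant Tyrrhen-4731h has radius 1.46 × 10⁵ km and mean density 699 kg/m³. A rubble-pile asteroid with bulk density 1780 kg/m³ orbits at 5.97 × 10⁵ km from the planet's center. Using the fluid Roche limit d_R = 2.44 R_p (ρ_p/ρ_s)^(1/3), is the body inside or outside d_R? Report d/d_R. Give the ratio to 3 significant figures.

outside; d/d_R ≈ 2.29

d_R = 2.44 × (1.46 × 10⁵ km) × (699/1780)^(1/3) = 2.609 × 10⁵ km
d/d_R = (5.97 × 10⁵) / (2.609 × 10⁵) = 2.29
Since d/d_R > 1, the body is outside the Roche limit.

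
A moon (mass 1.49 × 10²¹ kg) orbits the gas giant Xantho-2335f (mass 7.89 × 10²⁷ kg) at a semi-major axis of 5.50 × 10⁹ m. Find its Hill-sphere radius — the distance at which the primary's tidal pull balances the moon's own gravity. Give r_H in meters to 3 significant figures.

r_H ≈ a (m/3M)^(1/3)
    = (5.50 × 10⁹) × (1.49 × 10²¹ / (3 × 7.89 × 10²⁷))^(1/3)
    = 2.19 × 10⁷ m

2.19 × 10⁷ m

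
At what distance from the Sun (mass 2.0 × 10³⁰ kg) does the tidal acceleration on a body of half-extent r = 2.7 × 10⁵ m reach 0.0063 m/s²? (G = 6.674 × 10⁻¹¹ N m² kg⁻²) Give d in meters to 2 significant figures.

2GMr/d³ = a_tidal  ⇒  d = (2GMr / a_tidal)^(1/3)
d = (2 × 6.674×10⁻¹¹ × (2.0 × 10³⁰) × (2.7 × 10⁵) / (0.0063))^(1/3)
  = 2.3 × 10⁹ m

2.3 × 10⁹ m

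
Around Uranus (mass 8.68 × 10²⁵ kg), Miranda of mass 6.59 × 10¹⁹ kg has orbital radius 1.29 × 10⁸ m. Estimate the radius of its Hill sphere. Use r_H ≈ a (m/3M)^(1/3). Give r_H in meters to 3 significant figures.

r_H ≈ a (m/3M)^(1/3)
    = (1.29 × 10⁸) × (6.59 × 10¹⁹ / (3 × 8.68 × 10²⁵))^(1/3)
    = 8.16 × 10⁵ m

8.16 × 10⁵ m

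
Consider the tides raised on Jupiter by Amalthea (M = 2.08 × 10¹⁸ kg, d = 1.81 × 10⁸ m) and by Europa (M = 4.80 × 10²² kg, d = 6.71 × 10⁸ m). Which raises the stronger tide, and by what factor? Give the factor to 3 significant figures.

Europa, by a factor of ≈ 453

Tidal stretch scales as M/d³; compute that for each body.
Amalthea: (2.08 × 10¹⁸) / (1.81 × 10⁸)³ = 3.508 × 10⁻⁷
Europa: (4.80 × 10²²) / (6.71 × 10⁸)³ = 1.589 × 10⁻⁴
Ratio (larger/smaller) = 453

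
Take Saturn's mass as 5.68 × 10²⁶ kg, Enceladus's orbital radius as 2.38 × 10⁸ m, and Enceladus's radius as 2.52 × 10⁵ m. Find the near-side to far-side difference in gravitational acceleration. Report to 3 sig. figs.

2.83 × 10⁻³ m/s²

The field gradient is 2GM/d³; across the full diameter 2r the difference is 4GMr/d³.
Δa = 4GMr/d³
   = 4 × (6.674 × 10⁻¹¹) × (5.68 × 10²⁶) × (2.52 × 10⁵) / (2.38 × 10⁸)³
   = 2.83 × 10⁻³ m/s²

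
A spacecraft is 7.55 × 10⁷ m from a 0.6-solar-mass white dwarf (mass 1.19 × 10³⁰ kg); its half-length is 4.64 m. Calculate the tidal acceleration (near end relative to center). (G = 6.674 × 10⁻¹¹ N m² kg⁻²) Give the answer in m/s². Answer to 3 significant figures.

1.71 × 10⁻³ m/s²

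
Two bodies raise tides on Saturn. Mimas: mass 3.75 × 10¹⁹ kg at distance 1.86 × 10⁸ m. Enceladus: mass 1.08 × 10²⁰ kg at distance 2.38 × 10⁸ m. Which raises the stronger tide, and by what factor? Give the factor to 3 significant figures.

Enceladus, by a factor of ≈ 1.37

The tide-raising term goes as M/d³ (the gradient of a 1/d² field).
Mimas: (3.75 × 10¹⁹) / (1.86 × 10⁸)³ = 5.828 × 10⁻⁶
Enceladus: (1.08 × 10²⁰) / (2.38 × 10⁸)³ = 8.011 × 10⁻⁶
Ratio (larger/smaller) = 1.37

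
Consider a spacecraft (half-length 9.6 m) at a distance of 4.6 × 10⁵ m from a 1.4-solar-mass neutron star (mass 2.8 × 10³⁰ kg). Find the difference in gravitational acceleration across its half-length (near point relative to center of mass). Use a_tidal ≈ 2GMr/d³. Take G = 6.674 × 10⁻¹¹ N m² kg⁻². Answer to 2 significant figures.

Differencing GM/(d−r)² and GM/d² to first order in r/d gives 2GMr/d³.
Δa = 2GMr/d³
   = 2 × (6.674 × 10⁻¹¹) × (2.8 × 10³⁰) × (9.6) / (4.6 × 10⁵)³
   = 3.7 × 10⁴ m/s²

3.7 × 10⁴ m/s²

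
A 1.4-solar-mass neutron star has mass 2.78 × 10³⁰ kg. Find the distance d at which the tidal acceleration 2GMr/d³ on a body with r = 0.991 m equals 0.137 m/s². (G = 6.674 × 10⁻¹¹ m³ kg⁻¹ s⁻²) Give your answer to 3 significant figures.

2GMr/d³ = a_tidal  ⇒  d = (2GMr / a_tidal)^(1/3)
d = (2 × 6.674×10⁻¹¹ × (2.78 × 10³⁰) × (0.991) / (0.137))^(1/3)
  = 1.39 × 10⁷ m

1.39 × 10⁷ m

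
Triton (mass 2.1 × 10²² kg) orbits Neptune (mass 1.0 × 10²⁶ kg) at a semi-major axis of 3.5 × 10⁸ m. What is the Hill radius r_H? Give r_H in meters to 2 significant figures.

1.4 × 10⁷ m

r_H ≈ a (m/3M)^(1/3)
    = (3.5 × 10⁸) × (2.1 × 10²² / (3 × 1.0 × 10²⁶))^(1/3)
    = 1.4 × 10⁷ m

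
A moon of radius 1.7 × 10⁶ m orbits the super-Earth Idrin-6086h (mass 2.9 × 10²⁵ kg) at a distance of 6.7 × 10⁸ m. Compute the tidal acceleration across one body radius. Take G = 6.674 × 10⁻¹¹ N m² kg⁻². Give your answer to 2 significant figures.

2.2 × 10⁻⁵ m/s²

Δg = 2GMr/d³
   = 2 × (6.674 × 10⁻¹¹) × (2.9 × 10²⁵) × (1.7 × 10⁶) / (6.7 × 10⁸)³
   = 2.2 × 10⁻⁵ m/s²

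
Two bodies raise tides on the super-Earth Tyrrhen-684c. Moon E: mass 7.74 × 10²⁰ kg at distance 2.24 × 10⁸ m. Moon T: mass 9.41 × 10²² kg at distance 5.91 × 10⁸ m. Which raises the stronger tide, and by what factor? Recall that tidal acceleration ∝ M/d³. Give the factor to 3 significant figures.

Moon T, by a factor of ≈ 6.62

Tidal stretch scales as M/d³; compute that for each body.
Moon E: (7.74 × 10²⁰) / (2.24 × 10⁸)³ = 6.886 × 10⁻⁵
Moon T: (9.41 × 10²²) / (5.91 × 10⁸)³ = 4.559 × 10⁻⁴
Ratio (larger/smaller) = 6.62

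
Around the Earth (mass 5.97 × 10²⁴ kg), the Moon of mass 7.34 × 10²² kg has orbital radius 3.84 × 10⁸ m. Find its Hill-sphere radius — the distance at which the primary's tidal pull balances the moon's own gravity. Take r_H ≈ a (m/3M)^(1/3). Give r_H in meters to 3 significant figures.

6.15 × 10⁷ m

r_H ≈ a (m/3M)^(1/3)
    = (3.84 × 10⁸) × (7.34 × 10²² / (3 × 5.97 × 10²⁴))^(1/3)
    = 6.15 × 10⁷ m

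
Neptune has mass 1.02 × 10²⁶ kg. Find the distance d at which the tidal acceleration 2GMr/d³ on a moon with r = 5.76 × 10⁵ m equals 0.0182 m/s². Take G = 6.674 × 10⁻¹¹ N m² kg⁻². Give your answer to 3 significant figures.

2GMr/d³ = a_tidal  ⇒  d = (2GMr / a_tidal)^(1/3)
d = (2 × 6.674×10⁻¹¹ × (1.02 × 10²⁶) × (5.76 × 10⁵) / (0.0182))^(1/3)
  = 7.55 × 10⁷ m

7.55 × 10⁷ m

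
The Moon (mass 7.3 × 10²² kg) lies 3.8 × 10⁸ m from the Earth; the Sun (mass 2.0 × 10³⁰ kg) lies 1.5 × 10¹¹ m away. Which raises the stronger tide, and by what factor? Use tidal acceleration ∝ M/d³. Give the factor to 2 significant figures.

The Moon, by a factor of ≈ 2.2

The tide-raising term goes as M/d³ (the gradient of a 1/d² field).
The Moon: (7.3 × 10²²) / (3.8 × 10⁸)³ = 1.330 × 10⁻³
The Sun: (2.0 × 10³⁰) / (1.5 × 10¹¹)³ = 5.926 × 10⁻⁴
Ratio (larger/smaller) = 2.2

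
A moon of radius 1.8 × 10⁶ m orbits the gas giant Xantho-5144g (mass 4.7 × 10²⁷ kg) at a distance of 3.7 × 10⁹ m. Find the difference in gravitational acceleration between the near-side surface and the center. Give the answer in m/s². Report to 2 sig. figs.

2.2 × 10⁻⁵ m/s²

Differencing GM/(d−r)² and GM/d² to first order in r/d gives 2GMr/d³.
Δa = 2GMr/d³
   = 2 × (6.674 × 10⁻¹¹) × (4.7 × 10²⁷) × (1.8 × 10⁶) / (3.7 × 10⁹)³
   = 2.2 × 10⁻⁵ m/s²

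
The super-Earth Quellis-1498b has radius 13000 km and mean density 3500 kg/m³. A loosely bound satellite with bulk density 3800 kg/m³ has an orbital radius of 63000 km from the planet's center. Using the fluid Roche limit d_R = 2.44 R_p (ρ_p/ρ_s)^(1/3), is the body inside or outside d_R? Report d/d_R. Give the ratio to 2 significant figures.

d_R = 2.44 × (13000 km) × (3500/3800)^(1/3) = 30860 km
d/d_R = (63000) / (30860) = 2.0
Since d/d_R > 1, the body is outside the Roche limit.

outside; d/d_R ≈ 2.0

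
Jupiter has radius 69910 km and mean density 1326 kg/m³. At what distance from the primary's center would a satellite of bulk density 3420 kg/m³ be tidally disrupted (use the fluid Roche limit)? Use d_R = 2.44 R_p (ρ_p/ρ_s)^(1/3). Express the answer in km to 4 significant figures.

d_R = 2.44 × 69910 km × (1326/3420)^(1/3)
    = 1.244 × 10⁵ km

1.244 × 10⁵ km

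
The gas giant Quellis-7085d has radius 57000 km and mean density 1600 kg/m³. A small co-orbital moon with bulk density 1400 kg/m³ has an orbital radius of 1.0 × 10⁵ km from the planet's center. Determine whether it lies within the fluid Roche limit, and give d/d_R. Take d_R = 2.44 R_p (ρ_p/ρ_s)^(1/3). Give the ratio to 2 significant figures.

d_R = 2.44 × (57000 km) × (1600/1400)^(1/3) = 1.454 × 10⁵ km
d/d_R = (1.0 × 10⁵) / (1.454 × 10⁵) = 0.69
Since d/d_R < 1, the body is inside the Roche limit.

inside; d/d_R ≈ 0.69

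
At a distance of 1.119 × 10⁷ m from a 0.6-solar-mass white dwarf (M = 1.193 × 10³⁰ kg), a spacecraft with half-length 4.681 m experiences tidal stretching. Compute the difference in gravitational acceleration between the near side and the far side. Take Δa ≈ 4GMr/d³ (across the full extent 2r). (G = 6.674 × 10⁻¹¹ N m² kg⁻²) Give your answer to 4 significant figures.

Δa = 4GMr/d³
   = 4 × (6.674 × 10⁻¹¹) × (1.193 × 10³⁰) × (4.681) / (1.119 × 10⁷)³
   = 1.064 m/s²

1.064 m/s²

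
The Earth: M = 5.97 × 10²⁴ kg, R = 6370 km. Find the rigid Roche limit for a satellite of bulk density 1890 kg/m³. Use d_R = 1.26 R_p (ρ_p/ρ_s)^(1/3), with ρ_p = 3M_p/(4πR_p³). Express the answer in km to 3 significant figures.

11500 km

ρ_p = 3M_p/(4πR_p³) = 3 × (5.97 × 10²⁴) / (4π × (6.37 × 10⁶ m)³) = 5510 kg/m³
d_R = 1.26 × 6370 km × (5510/1890)^(1/3)
    = 11500 km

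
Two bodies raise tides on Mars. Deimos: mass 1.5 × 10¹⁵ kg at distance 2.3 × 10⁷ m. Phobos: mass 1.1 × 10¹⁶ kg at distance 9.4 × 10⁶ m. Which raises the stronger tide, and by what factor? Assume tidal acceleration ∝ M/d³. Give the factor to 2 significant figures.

Compare M/d³ for the two perturbers:
Deimos: (1.5 × 10¹⁵) / (2.3 × 10⁷)³ = 1.233 × 10⁻⁷
Phobos: (1.1 × 10¹⁶) / (9.4 × 10⁶)³ = 1.324 × 10⁻⁵
Ratio (larger/smaller) = 110

Phobos, by a factor of ≈ 110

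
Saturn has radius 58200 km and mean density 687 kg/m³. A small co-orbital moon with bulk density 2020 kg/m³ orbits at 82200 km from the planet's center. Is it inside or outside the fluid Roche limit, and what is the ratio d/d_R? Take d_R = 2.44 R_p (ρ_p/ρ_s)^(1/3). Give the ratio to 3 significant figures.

d_R = 2.44 × (58200 km) × (687/2020)^(1/3) = 99120 km
d/d_R = (82200) / (99120) = 0.829
Since d/d_R < 1, the body is inside the Roche limit.

inside; d/d_R ≈ 0.829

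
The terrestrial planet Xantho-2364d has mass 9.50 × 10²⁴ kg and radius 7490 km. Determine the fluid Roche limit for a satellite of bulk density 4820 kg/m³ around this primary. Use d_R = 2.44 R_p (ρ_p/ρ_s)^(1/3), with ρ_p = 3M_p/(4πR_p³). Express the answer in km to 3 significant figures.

ρ_p = 3M_p/(4πR_p³) = 3 × (9.50 × 10²⁴) / (4π × (7.49 × 10⁶ m)³) = 5400 kg/m³
d_R = 2.44 × 7490 km × (5400/4820)^(1/3)
    = 19000 km

19000 km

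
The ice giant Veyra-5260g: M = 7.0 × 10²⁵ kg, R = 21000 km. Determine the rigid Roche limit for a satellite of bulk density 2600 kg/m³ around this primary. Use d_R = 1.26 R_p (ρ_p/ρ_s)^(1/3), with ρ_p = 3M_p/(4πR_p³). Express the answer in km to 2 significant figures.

23000 km

ρ_p = 3M_p/(4πR_p³) = 3 × (7.0 × 10²⁵) / (4π × (2.1 × 10⁷ m)³) = 1800 kg/m³
d_R = 1.26 × 21000 km × (1800/2600)^(1/3)
    = 23000 km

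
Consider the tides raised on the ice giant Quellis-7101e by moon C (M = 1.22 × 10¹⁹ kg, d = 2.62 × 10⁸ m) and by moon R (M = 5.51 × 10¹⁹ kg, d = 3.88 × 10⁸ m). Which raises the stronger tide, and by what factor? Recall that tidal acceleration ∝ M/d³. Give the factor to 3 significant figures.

Moon R, by a factor of ≈ 1.39

Tidal stretch scales as M/d³; compute that for each body.
Moon C: (1.22 × 10¹⁹) / (2.62 × 10⁸)³ = 6.784 × 10⁻⁷
Moon R: (5.51 × 10¹⁹) / (3.88 × 10⁸)³ = 9.433 × 10⁻⁷
Ratio (larger/smaller) = 1.39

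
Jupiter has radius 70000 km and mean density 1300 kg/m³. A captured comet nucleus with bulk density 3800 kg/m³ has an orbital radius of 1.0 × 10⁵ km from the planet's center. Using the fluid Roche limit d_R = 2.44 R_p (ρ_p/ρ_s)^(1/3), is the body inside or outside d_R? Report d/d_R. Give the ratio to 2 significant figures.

d_R = 2.44 × (70000 km) × (1300/3800)^(1/3) = 1.195 × 10⁵ km
d/d_R = (1.0 × 10⁵) / (1.195 × 10⁵) = 0.84
Since d/d_R < 1, the body is inside the Roche limit.

inside; d/d_R ≈ 0.84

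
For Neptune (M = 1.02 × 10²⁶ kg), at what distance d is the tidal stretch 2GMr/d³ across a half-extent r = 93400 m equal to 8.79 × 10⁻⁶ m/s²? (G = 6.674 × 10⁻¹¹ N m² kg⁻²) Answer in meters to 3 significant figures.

2GMr/d³ = a_tidal  ⇒  d = (2GMr / a_tidal)^(1/3)
d = (2 × 6.674×10⁻¹¹ × (1.02 × 10²⁶) × (93400) / (8.79 × 10⁻⁶))^(1/3)
  = 5.25 × 10⁸ m

5.25 × 10⁸ m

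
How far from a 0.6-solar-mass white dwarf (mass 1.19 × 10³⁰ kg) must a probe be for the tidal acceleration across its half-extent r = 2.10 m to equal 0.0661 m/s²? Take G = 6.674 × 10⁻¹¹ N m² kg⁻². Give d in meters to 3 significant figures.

2GMr/d³ = a_tidal  ⇒  d = (2GMr / a_tidal)^(1/3)
d = (2 × 6.674×10⁻¹¹ × (1.19 × 10³⁰) × (2.10) / (0.0661))^(1/3)
  = 1.72 × 10⁷ m

1.72 × 10⁷ m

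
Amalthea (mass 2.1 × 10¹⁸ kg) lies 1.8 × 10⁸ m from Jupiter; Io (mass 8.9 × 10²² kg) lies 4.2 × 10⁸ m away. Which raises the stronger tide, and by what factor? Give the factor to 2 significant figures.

Io, by a factor of ≈ 3300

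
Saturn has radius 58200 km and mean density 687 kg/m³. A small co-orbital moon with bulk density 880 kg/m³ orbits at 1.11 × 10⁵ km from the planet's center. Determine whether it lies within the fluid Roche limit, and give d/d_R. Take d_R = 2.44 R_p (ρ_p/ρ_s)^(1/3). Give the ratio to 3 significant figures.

d_R = 2.44 × (58200 km) × (687/880)^(1/3) = 1.308 × 10⁵ km
d/d_R = (1.11 × 10⁵) / (1.308 × 10⁵) = 0.849
Since d/d_R < 1, the body is inside the Roche limit.

inside; d/d_R ≈ 0.849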